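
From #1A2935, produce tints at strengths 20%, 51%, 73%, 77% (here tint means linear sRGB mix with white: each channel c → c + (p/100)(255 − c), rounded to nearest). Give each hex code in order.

#1A2935 is rgb(26, 41, 53).
20%: (26 + 45.8 = 71.8→72, 41 + 42.8 = 83.8→84, 53 + 40.4 = 93.4→93) → #48545D
51%: (26 + 116.79 = 142.79→143, 41 + 109.14 = 150.14→150, 53 + 103.02 = 156.02→156) → #8F969C
73%: (26 + 167.17 = 193.17→193, 41 + 156.22 = 197.22→197, 53 + 147.46 = 200.46→200) → #C1C5C8
77%: (26 + 176.33 = 202.33→202, 41 + 164.78 = 205.78→206, 53 + 155.54 = 208.54→209) → #CACED1

#48545D, #8F969C, #C1C5C8, #CACED1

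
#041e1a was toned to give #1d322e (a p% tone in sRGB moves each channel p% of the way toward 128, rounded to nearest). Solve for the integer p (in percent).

#041e1a is rgb(4, 30, 26); #1d322e is rgb(29, 50, 46).
On the R channel (widest range): 29 ≈ 4 + (p/100)(128 − 4), so p ≈ 100×(29 − 4)/(128 − 4) = 2500/124 = 20.16.
p = 20 reproduces all three channels after rounding.

20%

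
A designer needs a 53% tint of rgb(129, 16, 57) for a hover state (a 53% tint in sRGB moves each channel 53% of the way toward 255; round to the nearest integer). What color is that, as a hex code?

#C48FA2

Lerp each channel 53% toward 255:
  R: 129 + 66.78 = 195.78 → 196
  G: 16 + 0.53×(255−16) = 16 + 126.67 = 142.67 → 143
  B: 57 + 104.94 = 161.94 → 162
rgb(196, 143, 162) = #C48FA2.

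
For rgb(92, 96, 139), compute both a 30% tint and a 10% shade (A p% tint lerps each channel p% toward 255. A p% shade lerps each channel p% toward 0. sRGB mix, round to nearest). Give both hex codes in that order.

#8D90AE, #53567D

30% tint:
  R: 92 + 48.9 = 140.9 → 141
  G: 96 + 47.7 = 143.7 → 144
  B: 139 + 34.8 = 173.8 → 174
  → #8D90AE
10% shade:
  R: 92 + 0.1×(0−92) = 92 − 9.2 = 82.8 → 83
  G: 96 + 0.1×(0−96) = 96 − 9.6 = 86.4 → 86
  B: 139 + 0.1×(0−139) = 139 − 13.9 = 125.1 → 125
  → #53567D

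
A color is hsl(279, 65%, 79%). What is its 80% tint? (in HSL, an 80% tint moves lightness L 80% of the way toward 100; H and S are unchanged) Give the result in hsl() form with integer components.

hsl(279, 65%, 96%)

L moves 80% from 79 toward 100: 79 + 16.8 = 95.8 → 96.
H and S are unchanged.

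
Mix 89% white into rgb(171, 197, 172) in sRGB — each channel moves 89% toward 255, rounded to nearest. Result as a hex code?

Per channel, c → c + 0.89(255 − c):
  R: 171 + 0.89×(255−171) = 171 + 74.76 = 245.76 → 246
  G: 197 + 51.62 = 248.62 → 249
  B: 172 + 0.89×(255−172) = 172 + 73.87 = 245.87 → 246
rgb(246, 249, 246) = #f6f9f6.

#f6f9f6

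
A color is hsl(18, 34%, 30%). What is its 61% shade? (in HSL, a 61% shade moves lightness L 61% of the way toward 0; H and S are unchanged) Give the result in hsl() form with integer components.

hsl(18, 34%, 12%)

L moves 61% from 30 toward 0: 30 − 18.3 = 11.7 → 12.
H and S are unchanged.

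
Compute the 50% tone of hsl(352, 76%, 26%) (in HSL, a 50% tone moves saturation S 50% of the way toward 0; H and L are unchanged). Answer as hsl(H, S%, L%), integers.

hsl(352, 38%, 26%)

S moves 50% from 76 toward 0: 76 − 38 = 38 → 38.
H and L are unchanged.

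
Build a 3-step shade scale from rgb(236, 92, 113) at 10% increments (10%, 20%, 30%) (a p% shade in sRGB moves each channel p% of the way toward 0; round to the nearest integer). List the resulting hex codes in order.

#d45366, #bd4a5a, #a5404f

10%: (236 − 23.6 = 212.4→212, 92 − 9.2 = 82.8→83, 113 − 11.3 = 101.7→102) → #d45366
20%: (236 − 47.2 = 188.8→189, 92 − 18.4 = 73.6→74, 113 − 22.6 = 90.4→90) → #bd4a5a
30%: (236 − 70.8 = 165.2→165, 92 − 27.6 = 64.4→64, 113 − 33.9 = 79.1→79) → #a5404f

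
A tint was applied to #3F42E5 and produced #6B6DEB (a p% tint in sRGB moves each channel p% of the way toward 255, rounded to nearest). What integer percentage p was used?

#3F42E5 is rgb(63, 66, 229); #6B6DEB is rgb(107, 109, 235).
On the R channel (widest range): 107 ≈ 63 + (p/100)(255 − 63), so p ≈ 100×(107 − 63)/(255 − 63) = 4400/192 = 22.92.
p = 23 reproduces all three channels after rounding.

23%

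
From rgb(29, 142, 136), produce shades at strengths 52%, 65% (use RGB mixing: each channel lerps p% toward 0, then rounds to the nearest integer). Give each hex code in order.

52%: (29 − 15.08 = 13.92→14, 142 − 73.84 = 68.16→68, 136 − 70.72 = 65.28→65) → #0E4441
65%: (29 − 18.85 = 10.15→10, 142 − 92.3 = 49.7→50, 136 − 88.4 = 47.6→48) → #0A3230

#0E4441, #0A3230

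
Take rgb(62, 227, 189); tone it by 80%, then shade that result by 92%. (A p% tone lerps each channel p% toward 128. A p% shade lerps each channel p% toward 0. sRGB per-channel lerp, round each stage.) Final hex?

#090c0b

Lerp each channel 80% toward 128:
  R: 62 + 0.8×(128−62) = 62 + 52.8 = 114.8 → 115
  G: 227 + 0.8×(128−227) = 227 − 79.2 = 147.8 → 148
  B: 189 − 48.8 = 140.2 → 140
After the tone: rgb(115, 148, 140) = #73948c.
A 92% shade moves each channel 92% toward 0:
  R: 115 − 105.8 = 9.2 → 9
  G: 148 − 136.16 = 11.84 → 12
  B: 140 + 0.92×(0−140) = 140 − 128.8 = 11.2 → 11
rgb(9, 12, 11) = #090c0b.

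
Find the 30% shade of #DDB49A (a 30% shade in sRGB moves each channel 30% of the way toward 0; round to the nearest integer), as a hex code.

#DDB49A is rgb(221, 180, 154).
Lerp each channel 30% toward 0:
  R: 221 − 66.3 = 154.7 → 155
  G: 180 − 54 = 126 → 126
  B: 154 + 0.3×(0−154) = 154 − 46.2 = 107.8 → 108
rgb(155, 126, 108) = #9B7E6C.

#9B7E6C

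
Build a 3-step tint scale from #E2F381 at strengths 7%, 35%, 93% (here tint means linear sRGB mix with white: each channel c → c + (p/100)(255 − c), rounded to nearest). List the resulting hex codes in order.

#E2F381 is rgb(226, 243, 129).
7%: (226 + 2.03 = 228.03→228, 243 + 0.84 = 243.84→244, 129 + 8.82 = 137.82→138) → #E4F48A
35%: (226 + 10.15 = 236.15→236, 243 + 4.2 = 247.2→247, 129 + 44.1 = 173.1→173) → #ECF7AD
93%: (226 + 26.97 = 252.97→253, 243 + 11.16 = 254.16→254, 129 + 117.18 = 246.18→246) → #FDFEF6

#E4F48A, #ECF7AD, #FDFEF6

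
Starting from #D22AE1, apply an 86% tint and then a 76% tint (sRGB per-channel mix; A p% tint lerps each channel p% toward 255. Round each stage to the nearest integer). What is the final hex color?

#FEF8FE

#D22AE1 is rgb(210, 42, 225).
Per channel, c → c + 0.86(255 − c):
  R: 210 + 0.86×(255−210) = 210 + 38.7 = 248.7 → 249
  G: 42 + 0.86×(255−42) = 42 + 183.18 = 225.18 → 225
  B: 225 + 25.8 = 250.8 → 251
After the tint: rgb(249, 225, 251) = #F9E1FB.
Lerp each channel 76% toward 255:
  R: 249 + 0.76×(255−249) = 249 + 4.56 = 253.56 → 254
  G: 225 + 0.76×(255−225) = 225 + 22.8 = 247.8 → 248
  B: 251 + 0.76×(255−251) = 251 + 3.04 = 254.04 → 254
rgb(254, 248, 254) = #FEF8FE.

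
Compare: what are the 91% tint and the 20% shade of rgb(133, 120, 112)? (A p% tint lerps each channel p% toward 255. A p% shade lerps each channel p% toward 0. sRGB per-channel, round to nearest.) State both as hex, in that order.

#F4F3F2, #6A605A

91% tint:
  R: 133 + 0.91×(255−133) = 133 + 111.02 = 244.02 → 244
  G: 120 + 0.91×(255−120) = 120 + 122.85 = 242.85 → 243
  B: 112 + 130.13 = 242.13 → 242
  → #F4F3F2
20% shade:
  R: 133 − 26.6 = 106.4 → 106
  G: 120 − 24 = 96 → 96
  B: 112 − 22.4 = 89.6 → 90
  → #6A605A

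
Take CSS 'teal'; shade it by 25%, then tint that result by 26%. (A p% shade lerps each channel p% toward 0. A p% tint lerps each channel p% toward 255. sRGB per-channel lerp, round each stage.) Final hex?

#428989

CSS teal is rgb(0, 128, 128).
Per channel, c → c + 0.25(0 − c):
  R: 0 + 0 = 0 → 0
  G: 128 − 32 = 96 → 96
  B: 128 + 0.25×(0−128) = 128 − 32 = 96 → 96
After the shade: rgb(0, 96, 96) = #006060.
Lerp each channel 26% toward 255:
  R: 0 + 66.3 = 66.3 → 66
  G: 96 + 41.34 = 137.34 → 137
  B: 96 + 0.26×(255−96) = 96 + 41.34 = 137.34 → 137
rgb(66, 137, 137) = #428989.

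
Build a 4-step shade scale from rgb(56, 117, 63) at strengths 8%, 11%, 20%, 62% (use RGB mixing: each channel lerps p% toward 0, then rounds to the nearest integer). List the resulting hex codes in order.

#346C3A, #326838, #2D5E32, #152C18

8%: (56 − 4.48 = 51.52→52, 117 − 9.36 = 107.64→108, 63 − 5.04 = 57.96→58) → #346C3A
11%: (56 − 6.16 = 49.84→50, 117 − 12.87 = 104.13→104, 63 − 6.93 = 56.07→56) → #326838
20%: (56 − 11.2 = 44.8→45, 117 − 23.4 = 93.6→94, 63 − 12.6 = 50.4→50) → #2D5E32
62%: (56 − 34.72 = 21.28→21, 117 − 72.54 = 44.46→44, 63 − 39.06 = 23.94→24) → #152C18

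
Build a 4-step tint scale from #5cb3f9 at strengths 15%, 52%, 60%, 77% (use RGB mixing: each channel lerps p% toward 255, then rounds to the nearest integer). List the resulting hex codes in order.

#74befa, #b1dbfc, #bee1fd, #daeefe

#5cb3f9 is rgb(92, 179, 249).
15%: (92 + 24.45 = 116.45→116, 179 + 11.4 = 190.4→190, 249 + 0.9 = 249.9→250) → #74befa
52%: (92 + 84.76 = 176.76→177, 179 + 39.52 = 218.52→219, 249 + 3.12 = 252.12→252) → #b1dbfc
60%: (92 + 97.8 = 189.8→190, 179 + 45.6 = 224.6→225, 249 + 3.6 = 252.6→253) → #bee1fd
77%: (92 + 125.51 = 217.51→218, 179 + 58.52 = 237.52→238, 249 + 4.62 = 253.62→254) → #daeefe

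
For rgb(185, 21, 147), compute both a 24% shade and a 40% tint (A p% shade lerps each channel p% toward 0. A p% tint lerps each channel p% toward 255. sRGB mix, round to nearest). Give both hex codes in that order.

#8D1070, #D573BE

24% shade:
  R: 185 − 44.4 = 140.6 → 141
  G: 21 − 5.04 = 15.96 → 16
  B: 147 − 35.28 = 111.72 → 112
  → #8D1070
40% tint:
  R: 185 + 0.4×(255−185) = 185 + 28 = 213 → 213
  G: 21 + 93.6 = 114.6 → 115
  B: 147 + 43.2 = 190.2 → 190
  → #D573BE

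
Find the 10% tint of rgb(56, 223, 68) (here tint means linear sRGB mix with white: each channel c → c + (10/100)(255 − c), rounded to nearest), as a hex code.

Per channel, c → c + 0.1(255 − c):
  R: 56 + 0.1×(255−56) = 56 + 19.9 = 75.9 → 76
  G: 223 + 0.1×(255−223) = 223 + 3.2 = 226.2 → 226
  B: 68 + 0.1×(255−68) = 68 + 18.7 = 86.7 → 87
rgb(76, 226, 87) = #4ce257.

#4ce257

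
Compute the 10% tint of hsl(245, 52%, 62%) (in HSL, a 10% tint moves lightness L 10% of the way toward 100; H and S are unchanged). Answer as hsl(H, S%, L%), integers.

L moves 10% from 62 toward 100: 62 + 3.8 = 65.8 → 66.
H and S are unchanged.

hsl(245, 52%, 66%)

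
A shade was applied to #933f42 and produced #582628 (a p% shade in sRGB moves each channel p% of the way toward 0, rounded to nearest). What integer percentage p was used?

40%

#933f42 is rgb(147, 63, 66); #582628 is rgb(88, 38, 40).
On the R channel (widest range): 88 ≈ 147 + (p/100)(0 − 147), so p ≈ 100×(88 − 147)/(0 − 147) = -5900/-147 = 40.14.
p = 40 reproduces all three channels after rounding.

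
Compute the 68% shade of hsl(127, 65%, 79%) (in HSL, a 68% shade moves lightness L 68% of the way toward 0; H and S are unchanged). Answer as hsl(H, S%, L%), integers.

L moves 68% from 79 toward 0: 79 − 53.72 = 25.28 → 25.
H and S are unchanged.

hsl(127, 65%, 25%)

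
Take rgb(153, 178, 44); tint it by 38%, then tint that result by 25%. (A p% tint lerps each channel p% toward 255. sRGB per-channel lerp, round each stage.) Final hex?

A 38% tint moves each channel 38% toward 255:
  R: 153 + 38.76 = 191.76 → 192
  G: 178 + 29.26 = 207.26 → 207
  B: 44 + 80.18 = 124.18 → 124
After the tint: rgb(192, 207, 124) = #C0CF7C.
Per channel, c → c + 0.25(255 − c):
  R: 192 + 0.25×(255−192) = 192 + 15.75 = 207.75 → 208
  G: 207 + 12 = 219 → 219
  B: 124 + 32.75 = 156.75 → 157
rgb(208, 219, 157) = #D0DB9D.

#D0DB9D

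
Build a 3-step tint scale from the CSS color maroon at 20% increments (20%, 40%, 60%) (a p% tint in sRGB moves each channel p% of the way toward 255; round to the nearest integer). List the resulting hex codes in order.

CSS maroon is rgb(128, 0, 0).
20%: (128 + 25.4 = 153.4→153, 0 + 51 = 51→51, 0 + 51 = 51→51) → #993333
40%: (128 + 50.8 = 178.8→179, 0 + 102 = 102→102, 0 + 102 = 102→102) → #B36666
60%: (128 + 76.2 = 204.2→204, 0 + 153 = 153→153, 0 + 153 = 153→153) → #CC9999

#993333, #B36666, #CC9999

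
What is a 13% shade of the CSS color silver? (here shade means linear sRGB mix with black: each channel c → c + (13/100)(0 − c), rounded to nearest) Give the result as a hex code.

CSS silver is rgb(192, 192, 192).
Per channel, c → c + 0.13(0 − c):
  R: 192 + 0.13×(0−192) = 192 − 24.96 = 167.04 → 167
  G: 192 + 0.13×(0−192) = 192 − 24.96 = 167.04 → 167
  B: 192 + 0.13×(0−192) = 192 − 24.96 = 167.04 → 167
rgb(167, 167, 167) = #a7a7a7.

#a7a7a7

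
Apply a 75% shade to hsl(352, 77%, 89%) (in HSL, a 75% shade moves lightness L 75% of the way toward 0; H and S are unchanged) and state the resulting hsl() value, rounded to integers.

hsl(352, 77%, 22%)

L moves 75% from 89 toward 0: 89 − 66.75 = 22.25 → 22.
H and S are unchanged.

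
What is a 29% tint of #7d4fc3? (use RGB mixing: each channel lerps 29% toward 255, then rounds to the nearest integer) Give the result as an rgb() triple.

#7d4fc3 is rgb(125, 79, 195).
A 29% tint moves each channel 29% toward 255:
  R: 125 + 37.7 = 162.7 → 163
  G: 79 + 0.29×(255−79) = 79 + 51.04 = 130.04 → 130
  B: 195 + 17.4 = 212.4 → 212

rgb(163, 130, 212)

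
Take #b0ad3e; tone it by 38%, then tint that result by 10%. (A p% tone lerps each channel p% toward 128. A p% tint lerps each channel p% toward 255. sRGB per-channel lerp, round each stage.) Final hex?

#b0ad3e is rgb(176, 173, 62).
Lerp each channel 38% toward 128:
  R: 176 + 0.38×(128−176) = 176 − 18.24 = 157.76 → 158
  G: 173 − 17.1 = 155.9 → 156
  B: 62 + 25.08 = 87.08 → 87
After the tone: rgb(158, 156, 87) = #9e9c57.
Per channel, c → c + 0.1(255 − c):
  R: 158 + 9.7 = 167.7 → 168
  G: 156 + 0.1×(255−156) = 156 + 9.9 = 165.9 → 166
  B: 87 + 0.1×(255−87) = 87 + 16.8 = 103.8 → 104
rgb(168, 166, 104) = #a8a668.

#a8a668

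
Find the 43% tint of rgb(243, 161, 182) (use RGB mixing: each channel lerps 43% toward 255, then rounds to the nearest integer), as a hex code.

A 43% tint moves each channel 43% toward 255:
  R: 243 + 0.43×(255−243) = 243 + 5.16 = 248.16 → 248
  G: 161 + 0.43×(255−161) = 161 + 40.42 = 201.42 → 201
  B: 182 + 31.39 = 213.39 → 213
rgb(248, 201, 213) = #F8C9D5.

#F8C9D5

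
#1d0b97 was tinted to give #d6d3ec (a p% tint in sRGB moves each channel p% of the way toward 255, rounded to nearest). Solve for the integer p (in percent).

82%

#1d0b97 is rgb(29, 11, 151); #d6d3ec is rgb(214, 211, 236).
On the G channel (widest range): 211 ≈ 11 + (p/100)(255 − 11), so p ≈ 100×(211 − 11)/(255 − 11) = 20000/244 = 81.97.
p = 82 reproduces all three channels after rounding.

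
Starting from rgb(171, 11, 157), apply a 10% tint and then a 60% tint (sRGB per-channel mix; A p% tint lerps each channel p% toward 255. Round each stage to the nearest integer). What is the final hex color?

Lerp each channel 10% toward 255:
  R: 171 + 0.1×(255−171) = 171 + 8.4 = 179.4 → 179
  G: 11 + 0.1×(255−11) = 11 + 24.4 = 35.4 → 35
  B: 157 + 0.1×(255−157) = 157 + 9.8 = 166.8 → 167
After the tint: rgb(179, 35, 167) = #B323A7.
A 60% tint moves each channel 60% toward 255:
  R: 179 + 0.6×(255−179) = 179 + 45.6 = 224.6 → 225
  G: 35 + 0.6×(255−35) = 35 + 132 = 167 → 167
  B: 167 + 0.6×(255−167) = 167 + 52.8 = 219.8 → 220
rgb(225, 167, 220) = #E1A7DC.

#E1A7DC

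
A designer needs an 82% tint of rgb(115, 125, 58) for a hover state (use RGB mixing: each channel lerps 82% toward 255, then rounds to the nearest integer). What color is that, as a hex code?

#E6E8DC

Per channel, c → c + 0.82(255 − c):
  R: 115 + 114.8 = 229.8 → 230
  G: 125 + 0.82×(255−125) = 125 + 106.6 = 231.6 → 232
  B: 58 + 0.82×(255−58) = 58 + 161.54 = 219.54 → 220
rgb(230, 232, 220) = #E6E8DC.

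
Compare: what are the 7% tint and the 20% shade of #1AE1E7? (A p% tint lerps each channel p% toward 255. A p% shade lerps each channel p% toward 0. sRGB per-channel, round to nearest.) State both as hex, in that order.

#1AE1E7 is rgb(26, 225, 231).
7% tint:
  R: 26 + 16.03 = 42.03 → 42
  G: 225 + 2.1 = 227.1 → 227
  B: 231 + 0.07×(255−231) = 231 + 1.68 = 232.68 → 233
  → #2AE3E9
20% shade:
  R: 26 + 0.2×(0−26) = 26 − 5.2 = 20.8 → 21
  G: 225 + 0.2×(0−225) = 225 − 45 = 180 → 180
  B: 231 + 0.2×(0−231) = 231 − 46.2 = 184.8 → 185
  → #15B4B9

#2AE3E9, #15B4B9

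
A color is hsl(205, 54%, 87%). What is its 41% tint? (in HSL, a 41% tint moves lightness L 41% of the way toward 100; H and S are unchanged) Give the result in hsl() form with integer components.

L moves 41% from 87 toward 100: 87 + 5.33 = 92.33 → 92.
H and S are unchanged.

hsl(205, 54%, 92%)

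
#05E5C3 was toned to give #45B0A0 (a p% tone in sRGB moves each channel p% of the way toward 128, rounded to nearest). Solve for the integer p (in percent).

52%

#05E5C3 is rgb(5, 229, 195); #45B0A0 is rgb(69, 176, 160).
On the R channel (widest range): 69 ≈ 5 + (p/100)(128 − 5), so p ≈ 100×(69 − 5)/(128 − 5) = 6400/123 = 52.03.
p = 52 reproduces all three channels after rounding.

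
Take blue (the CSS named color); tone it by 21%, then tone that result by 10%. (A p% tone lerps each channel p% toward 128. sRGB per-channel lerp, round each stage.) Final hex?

#2525DA

CSS blue is rgb(0, 0, 255).
Per channel, c → c + 0.21(128 − c):
  R: 0 + 26.88 = 26.88 → 27
  G: 0 + 26.88 = 26.88 → 27
  B: 255 + 0.21×(128−255) = 255 − 26.67 = 228.33 → 228
After the tone: rgb(27, 27, 228) = #1B1BE4.
A 10% tone moves each channel 10% toward 128:
  R: 27 + 10.1 = 37.1 → 37
  G: 27 + 0.1×(128−27) = 27 + 10.1 = 37.1 → 37
  B: 228 + 0.1×(128−228) = 228 − 10 = 218 → 218
rgb(37, 37, 218) = #2525DA.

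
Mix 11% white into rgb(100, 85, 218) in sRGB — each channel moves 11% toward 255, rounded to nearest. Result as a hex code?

#7568de

Per channel, c → c + 0.11(255 − c):
  R: 100 + 17.05 = 117.05 → 117
  G: 85 + 18.7 = 103.7 → 104
  B: 218 + 0.11×(255−218) = 218 + 4.07 = 222.07 → 222
rgb(117, 104, 222) = #7568de.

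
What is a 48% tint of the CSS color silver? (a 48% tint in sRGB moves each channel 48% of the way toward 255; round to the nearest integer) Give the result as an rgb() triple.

rgb(222, 222, 222)

CSS silver is rgb(192, 192, 192).
Per channel, c → c + 0.48(255 − c):
  R: 192 + 0.48×(255−192) = 192 + 30.24 = 222.24 → 222
  G: 192 + 30.24 = 222.24 → 222
  B: 192 + 30.24 = 222.24 → 222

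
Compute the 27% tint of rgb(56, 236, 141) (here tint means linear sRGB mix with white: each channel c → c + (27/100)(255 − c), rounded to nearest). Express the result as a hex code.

A 27% tint moves each channel 27% toward 255:
  R: 56 + 0.27×(255−56) = 56 + 53.73 = 109.73 → 110
  G: 236 + 0.27×(255−236) = 236 + 5.13 = 241.13 → 241
  B: 141 + 30.78 = 171.78 → 172
rgb(110, 241, 172) = #6ef1ac.

#6ef1ac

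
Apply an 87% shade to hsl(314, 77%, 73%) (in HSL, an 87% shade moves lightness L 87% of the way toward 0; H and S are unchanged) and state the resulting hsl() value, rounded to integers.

L moves 87% from 73 toward 0: 73 − 63.51 = 9.49 → 9.
H and S are unchanged.

hsl(314, 77%, 9%)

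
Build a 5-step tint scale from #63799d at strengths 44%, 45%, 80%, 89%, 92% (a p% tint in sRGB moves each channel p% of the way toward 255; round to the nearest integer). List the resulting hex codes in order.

#63799d is rgb(99, 121, 157).
44%: (99 + 68.64 = 167.64→168, 121 + 58.96 = 179.96→180, 157 + 43.12 = 200.12→200) → #a8b4c8
45%: (99 + 70.2 = 169.2→169, 121 + 60.3 = 181.3→181, 157 + 44.1 = 201.1→201) → #a9b5c9
80%: (99 + 124.8 = 223.8→224, 121 + 107.2 = 228.2→228, 157 + 78.4 = 235.4→235) → #e0e4eb
89%: (99 + 138.84 = 237.84→238, 121 + 119.26 = 240.26→240, 157 + 87.22 = 244.22→244) → #eef0f4
92%: (99 + 143.52 = 242.52→243, 121 + 123.28 = 244.28→244, 157 + 90.16 = 247.16→247) → #f3f4f7

#a8b4c8, #a9b5c9, #e0e4eb, #eef0f4, #f3f4f7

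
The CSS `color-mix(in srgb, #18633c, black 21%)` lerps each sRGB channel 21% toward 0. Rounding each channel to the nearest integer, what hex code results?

#134e2f

#18633c is rgb(24, 99, 60).
Per channel, c → c + 0.21(0 − c):
  R: 24 − 5.04 = 18.96 → 19
  G: 99 + 0.21×(0−99) = 99 − 20.79 = 78.21 → 78
  B: 60 + 0.21×(0−60) = 60 − 12.6 = 47.4 → 47
rgb(19, 78, 47) = #134e2f.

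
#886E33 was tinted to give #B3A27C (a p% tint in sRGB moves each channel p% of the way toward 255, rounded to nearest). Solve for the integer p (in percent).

36%

#886E33 is rgb(136, 110, 51); #B3A27C is rgb(179, 162, 124).
On the B channel (widest range): 124 ≈ 51 + (p/100)(255 − 51), so p ≈ 100×(124 − 51)/(255 − 51) = 7300/204 = 35.78.
p = 36 reproduces all three channels after rounding.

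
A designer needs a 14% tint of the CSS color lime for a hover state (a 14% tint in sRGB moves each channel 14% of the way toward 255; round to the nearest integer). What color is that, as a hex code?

#24ff24

CSS lime is rgb(0, 255, 0).
Lerp each channel 14% toward 255:
  R: 0 + 0.14×(255−0) = 0 + 35.7 = 35.7 → 36
  G: 255 + 0.14×(255−255) = 255 + 0 = 255 → 255
  B: 0 + 35.7 = 35.7 → 36
rgb(36, 255, 36) = #24ff24.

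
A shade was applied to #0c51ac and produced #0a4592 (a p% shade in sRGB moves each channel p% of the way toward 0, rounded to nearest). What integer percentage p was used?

15%

#0c51ac is rgb(12, 81, 172); #0a4592 is rgb(10, 69, 146).
On the B channel (widest range): 146 ≈ 172 + (p/100)(0 − 172), so p ≈ 100×(146 − 172)/(0 − 172) = -2600/-172 = 15.12.
p = 15 reproduces all three channels after rounding.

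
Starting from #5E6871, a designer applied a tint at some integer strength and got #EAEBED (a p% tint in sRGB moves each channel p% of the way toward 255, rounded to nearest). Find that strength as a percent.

87%

#5E6871 is rgb(94, 104, 113); #EAEBED is rgb(234, 235, 237).
On the R channel (widest range): 234 ≈ 94 + (p/100)(255 − 94), so p ≈ 100×(234 − 94)/(255 − 94) = 14000/161 = 86.96.
p = 87 reproduces all three channels after rounding.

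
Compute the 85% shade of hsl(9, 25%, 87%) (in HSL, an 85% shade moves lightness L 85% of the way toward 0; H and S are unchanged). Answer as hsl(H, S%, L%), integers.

hsl(9, 25%, 13%)

L moves 85% from 87 toward 0: 87 − 73.95 = 13.05 → 13.
H and S are unchanged.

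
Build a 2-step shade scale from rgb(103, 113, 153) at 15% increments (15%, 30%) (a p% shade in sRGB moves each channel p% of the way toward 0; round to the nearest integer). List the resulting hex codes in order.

#586082, #484F6B

15%: (103 − 15.45 = 87.55→88, 113 − 16.95 = 96.05→96, 153 − 22.95 = 130.05→130) → #586082
30%: (103 − 30.9 = 72.1→72, 113 − 33.9 = 79.1→79, 153 − 45.9 = 107.1→107) → #484F6B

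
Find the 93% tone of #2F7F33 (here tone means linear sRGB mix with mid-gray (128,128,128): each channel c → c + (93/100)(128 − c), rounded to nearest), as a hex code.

#2F7F33 is rgb(47, 127, 51).
Per channel, c → c + 0.93(128 − c):
  R: 47 + 0.93×(128−47) = 47 + 75.33 = 122.33 → 122
  G: 127 + 0.93×(128−127) = 127 + 0.93 = 127.93 → 128
  B: 51 + 71.61 = 122.61 → 123
rgb(122, 128, 123) = #7A807B.

#7A807B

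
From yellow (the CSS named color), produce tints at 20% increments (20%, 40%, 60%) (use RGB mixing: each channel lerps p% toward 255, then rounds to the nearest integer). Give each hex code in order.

#FFFF33, #FFFF66, #FFFF99

CSS yellow is rgb(255, 255, 0).
20%: (255→255, 255→255, 0 + 51 = 51→51) → #FFFF33
40%: (255→255, 255→255, 0 + 102 = 102→102) → #FFFF66
60%: (255→255, 255→255, 0 + 153 = 153→153) → #FFFF99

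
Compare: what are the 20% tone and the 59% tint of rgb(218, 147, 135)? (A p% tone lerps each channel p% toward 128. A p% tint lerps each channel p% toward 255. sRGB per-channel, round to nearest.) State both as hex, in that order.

20% tone:
  R: 218 − 18 = 200 → 200
  G: 147 + 0.2×(128−147) = 147 − 3.8 = 143.2 → 143
  B: 135 + 0.2×(128−135) = 135 − 1.4 = 133.6 → 134
  → #C88F86
59% tint:
  R: 218 + 0.59×(255−218) = 218 + 21.83 = 239.83 → 240
  G: 147 + 0.59×(255−147) = 147 + 63.72 = 210.72 → 211
  B: 135 + 70.8 = 205.8 → 206
  → #F0D3CE

#C88F86, #F0D3CE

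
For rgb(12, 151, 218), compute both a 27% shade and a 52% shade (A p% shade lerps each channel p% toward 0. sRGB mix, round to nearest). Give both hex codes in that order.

#096e9f, #064869

27% shade:
  R: 12 + 0.27×(0−12) = 12 − 3.24 = 8.76 → 9
  G: 151 + 0.27×(0−151) = 151 − 40.77 = 110.23 → 110
  B: 218 + 0.27×(0−218) = 218 − 58.86 = 159.14 → 159
  → #096e9f
52% shade:
  R: 12 + 0.52×(0−12) = 12 − 6.24 = 5.76 → 6
  G: 151 − 78.52 = 72.48 → 72
  B: 218 − 113.36 = 104.64 → 105
  → #064869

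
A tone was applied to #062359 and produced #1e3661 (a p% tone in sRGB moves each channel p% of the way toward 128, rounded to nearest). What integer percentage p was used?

#062359 is rgb(6, 35, 89); #1e3661 is rgb(30, 54, 97).
On the R channel (widest range): 30 ≈ 6 + (p/100)(128 − 6), so p ≈ 100×(30 − 6)/(128 − 6) = 2400/122 = 19.67.
p = 20 reproduces all three channels after rounding.

20%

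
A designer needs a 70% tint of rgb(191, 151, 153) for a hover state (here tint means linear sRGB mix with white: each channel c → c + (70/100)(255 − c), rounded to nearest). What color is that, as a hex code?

A 70% tint moves each channel 70% toward 255:
  R: 191 + 44.8 = 235.8 → 236
  G: 151 + 0.7×(255−151) = 151 + 72.8 = 223.8 → 224
  B: 153 + 0.7×(255−153) = 153 + 71.4 = 224.4 → 224
rgb(236, 224, 224) = #ece0e0.

#ece0e0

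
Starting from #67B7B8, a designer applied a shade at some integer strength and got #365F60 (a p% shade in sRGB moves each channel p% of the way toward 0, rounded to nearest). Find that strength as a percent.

#67B7B8 is rgb(103, 183, 184); #365F60 is rgb(54, 95, 96).
On the B channel (widest range): 96 ≈ 184 + (p/100)(0 − 184), so p ≈ 100×(96 − 184)/(0 − 184) = -8800/-184 = 47.83.
p = 48 reproduces all three channels after rounding.

48%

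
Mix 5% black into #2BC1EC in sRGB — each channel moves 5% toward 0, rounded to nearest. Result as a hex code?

#2BC1EC is rgb(43, 193, 236).
Per channel, c → c + 0.05(0 − c):
  R: 43 + 0.05×(0−43) = 43 − 2.15 = 40.85 → 41
  G: 193 − 9.65 = 183.35 → 183
  B: 236 − 11.8 = 224.2 → 224
rgb(41, 183, 224) = #29B7E0.

#29B7E0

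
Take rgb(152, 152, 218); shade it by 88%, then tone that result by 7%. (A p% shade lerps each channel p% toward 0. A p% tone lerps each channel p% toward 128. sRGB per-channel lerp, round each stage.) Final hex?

Lerp each channel 88% toward 0:
  R: 152 + 0.88×(0−152) = 152 − 133.76 = 18.24 → 18
  G: 152 − 133.76 = 18.24 → 18
  B: 218 + 0.88×(0−218) = 218 − 191.84 = 26.16 → 26
After the shade: rgb(18, 18, 26) = #12121A.
A 7% tone moves each channel 7% toward 128:
  R: 18 + 0.07×(128−18) = 18 + 7.7 = 25.7 → 26
  G: 18 + 0.07×(128−18) = 18 + 7.7 = 25.7 → 26
  B: 26 + 0.07×(128−26) = 26 + 7.14 = 33.14 → 33
rgb(26, 26, 33) = #1A1A21.

#1A1A21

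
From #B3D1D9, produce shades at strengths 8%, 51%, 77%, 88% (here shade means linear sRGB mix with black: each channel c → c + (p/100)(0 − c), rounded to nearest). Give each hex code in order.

#B3D1D9 is rgb(179, 209, 217).
8%: (179 − 14.32 = 164.68→165, 209 − 16.72 = 192.28→192, 217 − 17.36 = 199.64→200) → #A5C0C8
51%: (179 − 91.29 = 87.71→88, 209 − 106.59 = 102.41→102, 217 − 110.67 = 106.33→106) → #58666A
77%: (179 − 137.83 = 41.17→41, 209 − 160.93 = 48.07→48, 217 − 167.09 = 49.91→50) → #293032
88%: (179 − 157.52 = 21.48→21, 209 − 183.92 = 25.08→25, 217 − 190.96 = 26.04→26) → #15191A

#A5C0C8, #58666A, #293032, #15191A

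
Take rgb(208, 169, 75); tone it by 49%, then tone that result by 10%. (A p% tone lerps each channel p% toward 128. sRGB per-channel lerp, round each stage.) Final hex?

Per channel, c → c + 0.49(128 − c):
  R: 208 + 0.49×(128−208) = 208 − 39.2 = 168.8 → 169
  G: 169 + 0.49×(128−169) = 169 − 20.09 = 148.91 → 149
  B: 75 + 0.49×(128−75) = 75 + 25.97 = 100.97 → 101
After the tone: rgb(169, 149, 101) = #a99565.
Per channel, c → c + 0.1(128 − c):
  R: 169 − 4.1 = 164.9 → 165
  G: 149 − 2.1 = 146.9 → 147
  B: 101 + 0.1×(128−101) = 101 + 2.7 = 103.7 → 104
rgb(165, 147, 104) = #a59368.

#a59368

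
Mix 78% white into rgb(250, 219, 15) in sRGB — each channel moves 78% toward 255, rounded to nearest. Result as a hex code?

Lerp each channel 78% toward 255:
  R: 250 + 0.78×(255−250) = 250 + 3.9 = 253.9 → 254
  G: 219 + 0.78×(255−219) = 219 + 28.08 = 247.08 → 247
  B: 15 + 0.78×(255−15) = 15 + 187.2 = 202.2 → 202
rgb(254, 247, 202) = #FEF7CA.

#FEF7CA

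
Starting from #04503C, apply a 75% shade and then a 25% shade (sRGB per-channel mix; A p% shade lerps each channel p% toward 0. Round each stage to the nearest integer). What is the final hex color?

#010F0B

#04503C is rgb(4, 80, 60).
A 75% shade moves each channel 75% toward 0:
  R: 4 + 0.75×(0−4) = 4 − 3 = 1 → 1
  G: 80 + 0.75×(0−80) = 80 − 60 = 20 → 20
  B: 60 + 0.75×(0−60) = 60 − 45 = 15 → 15
After the shade: rgb(1, 20, 15) = #01140F.
Per channel, c → c + 0.25(0 − c):
  R: 1 + 0.25×(0−1) = 1 − 0.25 = 0.75 → 1
  G: 20 − 5 = 15 → 15
  B: 15 − 3.75 = 11.25 → 11
rgb(1, 15, 11) = #010F0B.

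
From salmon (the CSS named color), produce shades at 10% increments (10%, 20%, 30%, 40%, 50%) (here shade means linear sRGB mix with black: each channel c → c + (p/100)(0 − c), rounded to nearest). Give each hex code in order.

CSS salmon is rgb(250, 128, 114).
10%: (250 − 25 = 225→225, 128 − 12.8 = 115.2→115, 114 − 11.4 = 102.6→103) → #E17367
20%: (250 − 50 = 200→200, 128 − 25.6 = 102.4→102, 114 − 22.8 = 91.2→91) → #C8665B
30%: (250 − 75 = 175→175, 128 − 38.4 = 89.6→90, 114 − 34.2 = 79.8→80) → #AF5A50
40%: (250 − 100 = 150→150, 128 − 51.2 = 76.8→77, 114 − 45.6 = 68.4→68) → #964D44
50%: (250 − 125 = 125→125, 128 − 64 = 64→64, 114 − 57 = 57→57) → #7D4039

#E17367, #C8665B, #AF5A50, #964D44, #7D4039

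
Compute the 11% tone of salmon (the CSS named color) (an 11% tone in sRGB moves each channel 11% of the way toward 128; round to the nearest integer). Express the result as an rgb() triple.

rgb(237, 128, 116)

CSS salmon is rgb(250, 128, 114).
An 11% tone moves each channel 11% toward 128:
  R: 250 − 13.42 = 236.58 → 237
  G: 128 + 0.11×(128−128) = 128 + 0 = 128 → 128
  B: 114 + 1.54 = 115.54 → 116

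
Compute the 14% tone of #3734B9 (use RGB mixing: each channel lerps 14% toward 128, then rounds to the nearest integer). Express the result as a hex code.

#3734B9 is rgb(55, 52, 185).
A 14% tone moves each channel 14% toward 128:
  R: 55 + 0.14×(128−55) = 55 + 10.22 = 65.22 → 65
  G: 52 + 10.64 = 62.64 → 63
  B: 185 + 0.14×(128−185) = 185 − 7.98 = 177.02 → 177
rgb(65, 63, 177) = #413FB1.

#413FB1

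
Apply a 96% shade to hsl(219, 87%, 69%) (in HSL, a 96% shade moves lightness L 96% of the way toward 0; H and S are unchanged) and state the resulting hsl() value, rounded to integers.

hsl(219, 87%, 3%)

L moves 96% from 69 toward 0: 69 − 66.24 = 2.76 → 3.
H and S are unchanged.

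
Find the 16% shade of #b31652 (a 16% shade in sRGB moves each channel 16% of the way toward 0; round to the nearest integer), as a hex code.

#b31652 is rgb(179, 22, 82).
A 16% shade moves each channel 16% toward 0:
  R: 179 + 0.16×(0−179) = 179 − 28.64 = 150.36 → 150
  G: 22 + 0.16×(0−22) = 22 − 3.52 = 18.48 → 18
  B: 82 + 0.16×(0−82) = 82 − 13.12 = 68.88 → 69
rgb(150, 18, 69) = #961245.

#961245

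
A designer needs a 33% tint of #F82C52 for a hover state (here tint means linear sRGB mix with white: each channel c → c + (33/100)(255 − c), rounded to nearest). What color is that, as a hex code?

#FA728B

#F82C52 is rgb(248, 44, 82).
A 33% tint moves each channel 33% toward 255:
  R: 248 + 0.33×(255−248) = 248 + 2.31 = 250.31 → 250
  G: 44 + 69.63 = 113.63 → 114
  B: 82 + 57.09 = 139.09 → 139
rgb(250, 114, 139) = #FA728B.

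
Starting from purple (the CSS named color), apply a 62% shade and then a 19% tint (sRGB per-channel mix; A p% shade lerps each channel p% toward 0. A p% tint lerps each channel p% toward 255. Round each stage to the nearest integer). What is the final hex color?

CSS purple is rgb(128, 0, 128).
Per channel, c → c + 0.62(0 − c):
  R: 128 + 0.62×(0−128) = 128 − 79.36 = 48.64 → 49
  G: 0 + 0.62×(0−0) = 0 + 0 = 0 → 0
  B: 128 − 79.36 = 48.64 → 49
After the shade: rgb(49, 0, 49) = #310031.
A 19% tint moves each channel 19% toward 255:
  R: 49 + 39.14 = 88.14 → 88
  G: 0 + 0.19×(255−0) = 0 + 48.45 = 48.45 → 48
  B: 49 + 39.14 = 88.14 → 88
rgb(88, 48, 88) = #583058.

#583058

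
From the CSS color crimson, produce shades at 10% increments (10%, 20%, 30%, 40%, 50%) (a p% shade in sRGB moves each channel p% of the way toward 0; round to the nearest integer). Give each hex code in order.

#c61236, #b01030, #9a0e2a, #840c24, #6e0a1e

CSS crimson is rgb(220, 20, 60).
10%: (220 − 22 = 198→198, 20 − 2 = 18→18, 60 − 6 = 54→54) → #c61236
20%: (220 − 44 = 176→176, 20 − 4 = 16→16, 60 − 12 = 48→48) → #b01030
30%: (220 − 66 = 154→154, 20 − 6 = 14→14, 60 − 18 = 42→42) → #9a0e2a
40%: (220 − 88 = 132→132, 20 − 8 = 12→12, 60 − 24 = 36→36) → #840c24
50%: (220 − 110 = 110→110, 20 − 10 = 10→10, 60 − 30 = 30→30) → #6e0a1e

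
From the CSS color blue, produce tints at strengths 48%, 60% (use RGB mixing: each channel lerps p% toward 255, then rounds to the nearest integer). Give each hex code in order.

#7a7aff, #9999ff

CSS blue is rgb(0, 0, 255).
48%: (0 + 122.4 = 122.4→122, 0 + 122.4 = 122.4→122, 255→255) → #7a7aff
60%: (0 + 153 = 153→153, 0 + 153 = 153→153, 255→255) → #9999ff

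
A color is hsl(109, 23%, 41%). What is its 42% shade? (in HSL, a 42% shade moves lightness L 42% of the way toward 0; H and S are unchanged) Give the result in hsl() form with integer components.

L moves 42% from 41 toward 0: 41 − 17.22 = 23.78 → 24.
H and S are unchanged.

hsl(109, 23%, 24%)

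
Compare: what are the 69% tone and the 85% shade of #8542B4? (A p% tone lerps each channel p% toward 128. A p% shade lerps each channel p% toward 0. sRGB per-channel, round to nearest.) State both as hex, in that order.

#8542B4 is rgb(133, 66, 180).
69% tone:
  R: 133 − 3.45 = 129.55 → 130
  G: 66 + 42.78 = 108.78 → 109
  B: 180 − 35.88 = 144.12 → 144
  → #826D90
85% shade:
  R: 133 + 0.85×(0−133) = 133 − 113.05 = 19.95 → 20
  G: 66 − 56.1 = 9.9 → 10
  B: 180 + 0.85×(0−180) = 180 − 153 = 27 → 27
  → #140A1B

#826D90, #140A1B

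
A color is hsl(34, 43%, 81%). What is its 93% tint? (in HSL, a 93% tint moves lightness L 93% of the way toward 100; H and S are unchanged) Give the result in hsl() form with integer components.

L moves 93% from 81 toward 100: 81 + 17.67 = 98.67 → 99.
H and S are unchanged.

hsl(34, 43%, 99%)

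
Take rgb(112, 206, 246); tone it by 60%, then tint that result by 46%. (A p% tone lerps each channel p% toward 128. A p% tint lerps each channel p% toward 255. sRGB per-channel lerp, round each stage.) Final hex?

#b7cbd4

A 60% tone moves each channel 60% toward 128:
  R: 112 + 9.6 = 121.6 → 122
  G: 206 + 0.6×(128−206) = 206 − 46.8 = 159.2 → 159
  B: 246 + 0.6×(128−246) = 246 − 70.8 = 175.2 → 175
After the tone: rgb(122, 159, 175) = #7a9faf.
A 46% tint moves each channel 46% toward 255:
  R: 122 + 61.18 = 183.18 → 183
  G: 159 + 0.46×(255−159) = 159 + 44.16 = 203.16 → 203
  B: 175 + 36.8 = 211.8 → 212
rgb(183, 203, 212) = #b7cbd4.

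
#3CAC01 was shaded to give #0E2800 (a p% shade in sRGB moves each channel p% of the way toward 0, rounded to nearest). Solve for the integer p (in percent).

77%

#3CAC01 is rgb(60, 172, 1); #0E2800 is rgb(14, 40, 0).
On the G channel (widest range): 40 ≈ 172 + (p/100)(0 − 172), so p ≈ 100×(40 − 172)/(0 − 172) = -13200/-172 = 76.74.
p = 77 reproduces all three channels after rounding.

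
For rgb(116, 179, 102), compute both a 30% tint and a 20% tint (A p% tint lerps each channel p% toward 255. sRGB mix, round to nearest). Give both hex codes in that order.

30% tint:
  R: 116 + 0.3×(255−116) = 116 + 41.7 = 157.7 → 158
  G: 179 + 22.8 = 201.8 → 202
  B: 102 + 0.3×(255−102) = 102 + 45.9 = 147.9 → 148
  → #9eca94
20% tint:
  R: 116 + 0.2×(255−116) = 116 + 27.8 = 143.8 → 144
  G: 179 + 0.2×(255−179) = 179 + 15.2 = 194.2 → 194
  B: 102 + 30.6 = 132.6 → 133
  → #90c285

#9eca94, #90c285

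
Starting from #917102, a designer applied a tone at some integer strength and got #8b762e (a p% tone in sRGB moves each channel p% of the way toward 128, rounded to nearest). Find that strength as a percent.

35%

#917102 is rgb(145, 113, 2); #8b762e is rgb(139, 118, 46).
On the B channel (widest range): 46 ≈ 2 + (p/100)(128 − 2), so p ≈ 100×(46 − 2)/(128 − 2) = 4400/126 = 34.92.
p = 35 reproduces all three channels after rounding.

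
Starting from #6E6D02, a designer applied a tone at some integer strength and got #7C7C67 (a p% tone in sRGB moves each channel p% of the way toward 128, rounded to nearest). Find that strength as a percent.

80%

#6E6D02 is rgb(110, 109, 2); #7C7C67 is rgb(124, 124, 103).
On the B channel (widest range): 103 ≈ 2 + (p/100)(128 − 2), so p ≈ 100×(103 − 2)/(128 − 2) = 10100/126 = 80.16.
p = 80 reproduces all three channels after rounding.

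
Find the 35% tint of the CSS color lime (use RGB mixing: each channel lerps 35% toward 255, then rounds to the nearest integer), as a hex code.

CSS lime is rgb(0, 255, 0).
A 35% tint moves each channel 35% toward 255:
  R: 0 + 89.25 = 89.25 → 89
  G: 255 + 0 = 255 → 255
  B: 0 + 89.25 = 89.25 → 89
rgb(89, 255, 89) = #59FF59.

#59FF59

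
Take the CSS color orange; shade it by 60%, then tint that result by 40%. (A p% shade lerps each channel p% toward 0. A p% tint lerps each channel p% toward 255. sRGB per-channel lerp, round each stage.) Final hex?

#A38E66

CSS orange is rgb(255, 165, 0).
Lerp each channel 60% toward 0:
  R: 255 − 153 = 102 → 102
  G: 165 − 99 = 66 → 66
  B: 0 + 0.6×(0−0) = 0 + 0 = 0 → 0
After the shade: rgb(102, 66, 0) = #664200.
Per channel, c → c + 0.4(255 − c):
  R: 102 + 0.4×(255−102) = 102 + 61.2 = 163.2 → 163
  G: 66 + 0.4×(255−66) = 66 + 75.6 = 141.6 → 142
  B: 0 + 0.4×(255−0) = 0 + 102 = 102 → 102
rgb(163, 142, 102) = #A38E66.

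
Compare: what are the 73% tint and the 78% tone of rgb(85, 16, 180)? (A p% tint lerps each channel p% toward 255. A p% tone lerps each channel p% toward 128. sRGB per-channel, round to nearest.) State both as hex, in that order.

#D1BEEB, #77678B

73% tint:
  R: 85 + 124.1 = 209.1 → 209
  G: 16 + 174.47 = 190.47 → 190
  B: 180 + 0.73×(255−180) = 180 + 54.75 = 234.75 → 235
  → #D1BEEB
78% tone:
  R: 85 + 33.54 = 118.54 → 119
  G: 16 + 87.36 = 103.36 → 103
  B: 180 − 40.56 = 139.44 → 139
  → #77678B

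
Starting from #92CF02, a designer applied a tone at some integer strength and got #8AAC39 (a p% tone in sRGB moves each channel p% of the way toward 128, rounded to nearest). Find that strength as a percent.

#92CF02 is rgb(146, 207, 2); #8AAC39 is rgb(138, 172, 57).
On the B channel (widest range): 57 ≈ 2 + (p/100)(128 − 2), so p ≈ 100×(57 − 2)/(128 − 2) = 5500/126 = 43.65.
p = 44 reproduces all three channels after rounding.

44%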